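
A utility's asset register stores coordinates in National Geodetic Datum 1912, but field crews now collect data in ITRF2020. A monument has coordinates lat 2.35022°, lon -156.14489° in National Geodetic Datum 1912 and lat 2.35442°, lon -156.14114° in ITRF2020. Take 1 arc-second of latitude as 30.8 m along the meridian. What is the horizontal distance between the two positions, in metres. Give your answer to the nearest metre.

Δφ = 2.35442° − 2.35022° = +0.00420°; Δλ = -156.14114° − -156.14489° = +0.00375°.
1° of latitude = 3600 × 30.80 = 110880 m.
ΔN = Δφ × 110880 = 465.7 m; ΔE = Δλ × 110880 × cos(2.35022°) = +0.00375 × 110880 × 0.999159 = 415.5 m.
Distance = √(ΔE² + ΔN²) = √(415.5² + 465.7²) = 624.1 m.

624 m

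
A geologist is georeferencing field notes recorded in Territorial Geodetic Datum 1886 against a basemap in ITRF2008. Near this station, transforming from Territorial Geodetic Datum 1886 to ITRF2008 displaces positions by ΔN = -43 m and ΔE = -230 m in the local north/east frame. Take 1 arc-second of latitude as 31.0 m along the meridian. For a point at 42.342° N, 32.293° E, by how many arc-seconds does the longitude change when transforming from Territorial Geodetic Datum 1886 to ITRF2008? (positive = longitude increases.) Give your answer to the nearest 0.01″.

At latitude 42.342°, cos φ = 0.739138.
1″ of longitude at this latitude = 31.00 × cos φ = 22.9133 m, so Δλ = -230.0 / 22.9133 = -10.038″.

Δλ = -10.04″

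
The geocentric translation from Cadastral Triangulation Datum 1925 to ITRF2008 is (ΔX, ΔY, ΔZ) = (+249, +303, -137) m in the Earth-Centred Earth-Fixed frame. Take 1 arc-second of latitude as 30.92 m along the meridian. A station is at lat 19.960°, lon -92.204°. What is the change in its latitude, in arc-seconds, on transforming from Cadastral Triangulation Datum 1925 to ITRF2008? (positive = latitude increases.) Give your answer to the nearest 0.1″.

Δφ = -0.7″

sin φ = 0.341364, cos φ = 0.939931, sin λ = -0.999260, cos λ = -0.038458.
North component: ΔN = −sin φ cos λ·ΔX − sin φ sin λ·ΔY + cos φ·ΔZ = −(0.341364)(-0.038458)(249) − (0.341364)(-0.999260)(303) + (0.939931)(-137) = -22.14 m.
1° of latitude spans 3600 × 30.92 = 111312 m, so Δφ = -22.14 / 111312 × 3600 = -0.716″.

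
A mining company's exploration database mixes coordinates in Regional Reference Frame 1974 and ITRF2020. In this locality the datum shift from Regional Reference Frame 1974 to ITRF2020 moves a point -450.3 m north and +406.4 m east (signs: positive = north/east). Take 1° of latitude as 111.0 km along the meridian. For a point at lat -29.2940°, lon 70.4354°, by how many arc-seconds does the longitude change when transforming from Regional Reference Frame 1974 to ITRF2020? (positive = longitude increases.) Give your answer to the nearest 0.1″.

At latitude -29.2940°, cos φ = 0.872121.
1° of longitude at this latitude = 111.0 × cos φ = 96.81 km, so Δλ = 406.4 / 96805.4 = 0.0041981° = 15.113″.

Δλ = 15.1″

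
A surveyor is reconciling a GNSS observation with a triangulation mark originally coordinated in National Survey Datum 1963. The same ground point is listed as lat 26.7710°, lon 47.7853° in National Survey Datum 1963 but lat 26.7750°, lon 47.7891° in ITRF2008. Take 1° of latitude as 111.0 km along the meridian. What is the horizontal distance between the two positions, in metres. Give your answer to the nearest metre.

Δφ = 26.7750° − 26.7710° = +0.0040°; Δλ = 47.7891° − 47.7853° = +0.0038°.
ΔN = Δφ × 111000 = 444.0 m; ΔE = Δλ × 111000 × cos(26.7710°) = +0.0038 × 111000 × 0.892814 = 376.6 m.
Distance = √(ΔE² + ΔN²) = √(376.6² + 444.0²) = 582.2 m.

582 m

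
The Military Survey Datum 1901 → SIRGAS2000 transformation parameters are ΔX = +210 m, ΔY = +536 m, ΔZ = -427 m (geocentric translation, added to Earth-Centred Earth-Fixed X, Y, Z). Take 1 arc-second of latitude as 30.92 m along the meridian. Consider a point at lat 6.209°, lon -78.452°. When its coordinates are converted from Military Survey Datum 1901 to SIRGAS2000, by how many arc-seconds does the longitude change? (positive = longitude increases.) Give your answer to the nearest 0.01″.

sin φ = 0.108156, cos φ = 0.994134, sin λ = -0.979757, cos λ = 0.200189.
East component: ΔE = −sin λ·ΔX + cos λ·ΔY = −(-0.979757)(210) + (0.200189)(536) = 313.05 m.
1° of latitude spans 3600 × 30.92 = 111312 m; at latitude φ, 1° of longitude spans that × cos φ = 110659.0 m, so Δλ = 313.05 / 110659.0 × 3600 = 10.184″.

Δλ = 10.18″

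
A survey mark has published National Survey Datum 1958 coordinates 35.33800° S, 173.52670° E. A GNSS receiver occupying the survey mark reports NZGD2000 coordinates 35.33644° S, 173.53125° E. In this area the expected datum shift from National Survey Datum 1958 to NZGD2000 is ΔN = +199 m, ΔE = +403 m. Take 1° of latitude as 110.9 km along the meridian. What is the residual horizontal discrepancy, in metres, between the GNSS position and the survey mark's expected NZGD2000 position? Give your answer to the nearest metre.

27 m

Observed coordinate differences: Δφ = +0.00156°, Δλ = +0.00455°.
Converting to metres (1° lat = 110900 m, cos φ = 0.815754): observed ΔN = 173.0 m, observed ΔE = 411.6 m.
Subtracting the expected shift leaves a residual of 173.0 − (199) = -26.0 m north and 411.6 − (403) = 8.6 m east.
Residual distance = √((-26.0)² + 8.6²) = 27.4 m.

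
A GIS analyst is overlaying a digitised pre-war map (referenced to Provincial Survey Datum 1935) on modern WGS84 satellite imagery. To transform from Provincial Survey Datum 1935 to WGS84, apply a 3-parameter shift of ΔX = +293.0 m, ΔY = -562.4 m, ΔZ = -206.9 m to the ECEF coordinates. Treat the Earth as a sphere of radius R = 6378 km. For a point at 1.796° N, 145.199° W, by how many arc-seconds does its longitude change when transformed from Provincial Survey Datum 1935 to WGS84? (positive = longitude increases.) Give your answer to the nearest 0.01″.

Δλ = 20.35″

sin φ = 0.031341, cos φ = 0.999509, sin λ = -0.570728, cos λ = -0.821139.
East component: ΔE = −sin λ·ΔX + cos λ·ΔY = −(-0.570728)(293.0) + (-0.821139)(-562.4) = 629.03 m.
1° of latitude spans πR/180 = 111317 m; at latitude φ, 1° of longitude spans that × cos φ = 111262.4 m, so Δλ = 629.03 / 111262.4 × 3600 = 20.353″.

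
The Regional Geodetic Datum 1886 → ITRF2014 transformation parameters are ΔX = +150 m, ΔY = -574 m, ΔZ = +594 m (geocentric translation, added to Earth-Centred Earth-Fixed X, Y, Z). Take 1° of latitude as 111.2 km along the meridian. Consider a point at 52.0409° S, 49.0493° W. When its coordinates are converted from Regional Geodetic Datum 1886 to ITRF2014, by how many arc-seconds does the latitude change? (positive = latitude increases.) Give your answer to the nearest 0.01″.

sin φ = -0.788450, cos φ = 0.615099, sin λ = -0.755274, cos λ = 0.655409.
North component: ΔN = −sin φ cos λ·ΔX − sin φ sin λ·ΔY + cos φ·ΔZ = −(-0.788450)(0.655409)(150) − (-0.788450)(-0.755274)(-574) + (0.615099)(594) = 784.70 m.
1° of latitude spans 111200 m, so Δφ = 784.70 / 111200 × 3600 = 25.404″.

Δφ = 25.40″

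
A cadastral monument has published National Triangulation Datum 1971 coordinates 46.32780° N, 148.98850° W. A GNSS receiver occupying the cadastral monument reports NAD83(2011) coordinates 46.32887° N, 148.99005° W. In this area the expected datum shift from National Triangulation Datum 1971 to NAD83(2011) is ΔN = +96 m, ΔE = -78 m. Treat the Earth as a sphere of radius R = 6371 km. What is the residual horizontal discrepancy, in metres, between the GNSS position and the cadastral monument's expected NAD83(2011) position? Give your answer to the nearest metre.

47 m

Observed coordinate differences: Δφ = +0.00107°, Δλ = -0.00155°.
Converting to metres (1° lat = 111195 m, cos φ = 0.690532): observed ΔN = 119.0 m, observed ΔE = -119.0 m.
Subtracting the expected shift leaves a residual of 119.0 − (96) = 23.0 m north and -119.0 − (-78) = -41.0 m east.
Residual distance = √(23.0² + (-41.0)²) = 47.0 m.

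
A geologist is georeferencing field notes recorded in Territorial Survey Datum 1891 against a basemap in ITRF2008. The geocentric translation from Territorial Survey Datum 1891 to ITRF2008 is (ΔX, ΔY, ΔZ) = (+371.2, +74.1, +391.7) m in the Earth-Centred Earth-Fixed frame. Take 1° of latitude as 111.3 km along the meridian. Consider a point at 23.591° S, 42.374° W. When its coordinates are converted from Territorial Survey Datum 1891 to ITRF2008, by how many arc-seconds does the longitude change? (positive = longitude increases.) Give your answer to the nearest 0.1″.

sin φ = -0.400205, cos φ = 0.916426, sin λ = -0.673967, cos λ = 0.738761.
East component: ΔE = −sin λ·ΔX + cos λ·ΔY = −(-0.673967)(371.2) + (0.738761)(74.1) = 304.92 m.
1° of latitude spans 111300 m; at latitude φ, 1° of longitude spans that × cos φ = 101998.2 m, so Δλ = 304.92 / 101998.2 × 3600 = 10.762″.

Δλ = 10.8″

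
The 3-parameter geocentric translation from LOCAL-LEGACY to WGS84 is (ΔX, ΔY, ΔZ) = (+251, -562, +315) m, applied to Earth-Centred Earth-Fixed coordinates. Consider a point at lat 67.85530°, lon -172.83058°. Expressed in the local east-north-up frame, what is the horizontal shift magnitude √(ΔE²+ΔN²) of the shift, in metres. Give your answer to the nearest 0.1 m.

654.0 m

At φ = 67.85530°, λ = -172.83058°: sin φ = 0.926235, cos φ = 0.376947, sin λ = -0.124804, cos λ = -0.992181.
ΔE = −sin λ·ΔX + cos λ·ΔY = −(-0.124804)·(251) + (-0.992181)·(-562) = 588.93 m.
ΔN = −sin φ cos λ·ΔX − sin φ sin λ·ΔY + cos φ·ΔZ = −(0.926235)(-0.992181)(251) − (0.926235)(-0.124804)(-562) + (0.376947)(315) = 284.44 m.
Horizontal magnitude = √(ΔE² + ΔN²) = √(588.93² + 284.44²) = 654.02 m.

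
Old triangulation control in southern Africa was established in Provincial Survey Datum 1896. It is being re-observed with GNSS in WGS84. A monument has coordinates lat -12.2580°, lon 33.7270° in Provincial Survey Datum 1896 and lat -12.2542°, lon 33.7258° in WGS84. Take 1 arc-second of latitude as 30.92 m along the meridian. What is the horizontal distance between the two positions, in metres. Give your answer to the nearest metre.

443 m

Δφ = -12.2542° − -12.2580° = +0.0038°; Δλ = 33.7258° − 33.7270° = -0.0012°.
1° of latitude = 3600 × 30.92 = 111312 m.
ΔN = Δφ × 111312 = 423.0 m; ΔE = Δλ × 111312 × cos(-12.2580°) = -0.0012 × 111312 × 0.977201 = -130.5 m.
Distance = √(ΔE² + ΔN²) = √((-130.5)² + 423.0²) = 442.7 m.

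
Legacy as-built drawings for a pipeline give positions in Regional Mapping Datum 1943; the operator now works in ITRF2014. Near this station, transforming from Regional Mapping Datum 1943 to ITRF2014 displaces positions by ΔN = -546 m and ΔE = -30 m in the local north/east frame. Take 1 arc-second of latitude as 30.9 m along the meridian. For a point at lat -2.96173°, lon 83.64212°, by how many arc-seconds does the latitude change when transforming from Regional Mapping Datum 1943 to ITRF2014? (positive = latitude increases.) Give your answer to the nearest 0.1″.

Δφ = -17.7″

1″ of latitude = 30.90 m, so Δφ = -546.0 / 30.90 = -17.670″.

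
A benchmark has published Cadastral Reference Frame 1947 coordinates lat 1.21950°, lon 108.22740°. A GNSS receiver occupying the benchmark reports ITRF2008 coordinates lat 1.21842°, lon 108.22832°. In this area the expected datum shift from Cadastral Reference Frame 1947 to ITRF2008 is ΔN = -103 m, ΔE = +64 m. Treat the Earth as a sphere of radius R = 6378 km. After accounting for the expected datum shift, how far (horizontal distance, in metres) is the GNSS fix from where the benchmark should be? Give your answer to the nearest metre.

42 m

Observed coordinate differences: Δφ = -0.00108°, Δλ = +0.00092°.
Converting to metres (1° lat = 111317 m, cos φ = 0.999773): observed ΔN = -120.2 m, observed ΔE = 102.4 m.
Subtracting the expected shift leaves a residual of -120.2 − (-103) = -17.2 m north and 102.4 − (64) = 38.4 m east.
Residual distance = √((-17.2)² + 38.4²) = 42.1 m.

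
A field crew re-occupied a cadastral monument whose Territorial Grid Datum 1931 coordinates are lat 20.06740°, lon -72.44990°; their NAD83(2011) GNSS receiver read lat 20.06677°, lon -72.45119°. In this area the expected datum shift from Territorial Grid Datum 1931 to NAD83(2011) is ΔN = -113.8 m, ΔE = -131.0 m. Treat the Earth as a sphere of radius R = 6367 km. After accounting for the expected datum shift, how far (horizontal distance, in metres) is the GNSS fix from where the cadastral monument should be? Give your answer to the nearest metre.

44 m

Observed coordinate differences: Δφ = -0.00063°, Δλ = -0.00129°.
Converting to metres (1° lat = 111125 m, cos φ = 0.939290): observed ΔN = -70.0 m, observed ΔE = -134.6 m.
Subtracting the expected shift leaves a residual of -70.0 − (-113.8) = 43.8 m north and -134.6 − (-131.0) = -3.6 m east.
Residual distance = √(43.8² + (-3.6)²) = 43.9 m.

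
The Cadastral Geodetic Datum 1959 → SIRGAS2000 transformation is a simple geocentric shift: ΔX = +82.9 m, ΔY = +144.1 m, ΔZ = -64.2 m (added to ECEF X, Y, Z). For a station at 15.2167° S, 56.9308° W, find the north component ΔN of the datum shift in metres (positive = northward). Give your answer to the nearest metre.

ΔN = -82 m

The local north axis is (−sin φ cos λ, −sin φ sin λ, cos φ), giving ΔN = 11.873 − 31.695 − 61.949 = -81.77 m.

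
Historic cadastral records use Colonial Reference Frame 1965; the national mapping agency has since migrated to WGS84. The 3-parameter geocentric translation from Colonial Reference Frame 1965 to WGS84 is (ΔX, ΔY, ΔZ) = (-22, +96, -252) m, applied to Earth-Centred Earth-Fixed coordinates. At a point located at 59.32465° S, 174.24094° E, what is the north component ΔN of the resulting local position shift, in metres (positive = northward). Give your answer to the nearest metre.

ΔN = -101 m

At φ = -59.32465°, λ = 174.24094°: sin φ = -0.860072, cos φ = 0.510173, sin λ = 0.100345, cos λ = -0.994953.
ΔN = −sin φ cos λ·ΔX − sin φ sin λ·ΔY + cos φ·ΔZ = −(-0.860072)(-0.994953)(-22) − (-0.860072)(0.100345)(96) + (0.510173)(-252) = -101.45 m.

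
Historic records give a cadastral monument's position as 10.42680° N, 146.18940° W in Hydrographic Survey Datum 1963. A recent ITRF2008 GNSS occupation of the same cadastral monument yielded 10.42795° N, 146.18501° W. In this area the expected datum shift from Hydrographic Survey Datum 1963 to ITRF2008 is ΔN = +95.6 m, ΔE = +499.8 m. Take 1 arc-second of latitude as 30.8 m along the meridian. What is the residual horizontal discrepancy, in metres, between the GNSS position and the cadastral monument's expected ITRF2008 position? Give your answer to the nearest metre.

Observed coordinate differences: Δφ = +0.00115°, Δλ = +0.00439°.
Converting to metres (1° lat = 110880 m, cos φ = 0.983487): observed ΔN = 127.5 m, observed ΔE = 478.7 m.
Subtracting the expected shift leaves a residual of 127.5 − (95.6) = 31.9 m north and 478.7 − (499.8) = -21.1 m east.
Residual distance = √(31.9² + (-21.1)²) = 38.2 m.

38 m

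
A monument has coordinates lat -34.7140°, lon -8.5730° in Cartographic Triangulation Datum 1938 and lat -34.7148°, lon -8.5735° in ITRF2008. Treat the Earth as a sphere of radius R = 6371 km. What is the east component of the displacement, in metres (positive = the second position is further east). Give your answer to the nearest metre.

ΔE = -46 m

Δφ = -34.7148° − -34.7140° = -0.0008°; Δλ = -8.5735° − -8.5730° = -0.0005°.
1° along a meridian = πR/180 = 111195 m.
ΔN = Δφ × 111195 = -89.0 m; ΔE = Δλ × 111195 × cos(-34.7140°) = -0.0005 × 111195 × 0.822005 = -45.7 m.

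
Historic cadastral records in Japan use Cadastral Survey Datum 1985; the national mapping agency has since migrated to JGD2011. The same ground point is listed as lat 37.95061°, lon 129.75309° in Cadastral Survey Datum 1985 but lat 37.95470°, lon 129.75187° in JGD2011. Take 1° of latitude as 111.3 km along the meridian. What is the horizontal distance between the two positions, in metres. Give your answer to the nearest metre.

Δφ = 37.95470° − 37.95061° = +0.00409°; Δλ = 129.75187° − 129.75309° = -0.00122°.
ΔN = Δφ × 111300 = 455.2 m; ΔE = Δλ × 111300 × cos(37.95061°) = -0.00122 × 111300 × 0.788541 = -107.1 m.
Distance = √(ΔE² + ΔN²) = √((-107.1)² + 455.2²) = 467.6 m.

468 m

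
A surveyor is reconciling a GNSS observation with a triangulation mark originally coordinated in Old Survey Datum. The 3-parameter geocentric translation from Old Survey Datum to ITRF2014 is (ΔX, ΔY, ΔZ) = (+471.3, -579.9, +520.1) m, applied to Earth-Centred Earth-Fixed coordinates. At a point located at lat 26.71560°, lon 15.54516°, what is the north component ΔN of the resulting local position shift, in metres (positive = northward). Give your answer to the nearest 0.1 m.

ΔN = 330.3 m

The local north axis is (−sin φ cos λ, −sin φ sin λ, cos φ), giving ΔN = -204.128 + 69.867 + 464.579 = 330.32 m.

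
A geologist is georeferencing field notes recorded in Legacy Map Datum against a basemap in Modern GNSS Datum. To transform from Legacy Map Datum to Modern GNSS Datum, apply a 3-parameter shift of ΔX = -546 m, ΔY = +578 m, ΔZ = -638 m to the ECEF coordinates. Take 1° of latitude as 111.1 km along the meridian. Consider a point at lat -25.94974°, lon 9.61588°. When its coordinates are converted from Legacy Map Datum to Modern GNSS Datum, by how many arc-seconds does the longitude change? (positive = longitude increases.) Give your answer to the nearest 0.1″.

sin φ = -0.437583, cos φ = 0.899178, sin λ = 0.167042, cos λ = 0.985950.
East component: ΔE = −sin λ·ΔX + cos λ·ΔY = −(0.167042)(-546) + (0.985950)(578) = 661.08 m.
1° of latitude spans 111100 m; at latitude φ, 1° of longitude spans that × cos φ = 99898.7 m, so Δλ = 661.08 / 99898.7 × 3600 = 23.823″.

Δλ = 23.8″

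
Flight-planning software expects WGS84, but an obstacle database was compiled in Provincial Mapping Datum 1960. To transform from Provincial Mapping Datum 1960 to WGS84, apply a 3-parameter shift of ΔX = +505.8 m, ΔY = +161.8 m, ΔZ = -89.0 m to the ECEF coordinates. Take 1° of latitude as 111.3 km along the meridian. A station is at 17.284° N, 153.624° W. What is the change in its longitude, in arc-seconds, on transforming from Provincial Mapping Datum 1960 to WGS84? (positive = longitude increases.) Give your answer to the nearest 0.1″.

sin φ = 0.297108, cos φ = 0.954844, sin λ = -0.444260, cos λ = -0.895898.
East component: ΔE = −sin λ·ΔX + cos λ·ΔY = −(-0.444260)(505.8) + (-0.895898)(161.8) = 79.75 m.
1° of latitude spans 111300 m; at latitude φ, 1° of longitude spans that × cos φ = 106274.1 m, so Δλ = 79.75 / 106274.1 × 3600 = 2.702″.

Δλ = 2.7″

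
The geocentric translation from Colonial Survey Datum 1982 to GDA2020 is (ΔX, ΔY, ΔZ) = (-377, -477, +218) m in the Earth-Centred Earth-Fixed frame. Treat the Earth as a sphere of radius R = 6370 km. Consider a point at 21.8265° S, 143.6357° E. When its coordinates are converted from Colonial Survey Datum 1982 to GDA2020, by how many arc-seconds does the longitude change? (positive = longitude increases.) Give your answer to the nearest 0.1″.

Δλ = 21.2″

sin φ = -0.371797, cos φ = 0.928314, sin λ = 0.592917, cos λ = -0.805263.
East component: ΔE = −sin λ·ΔX + cos λ·ΔY = −(0.592917)(-377) + (-0.805263)(-477) = 607.64 m.
1° of latitude spans πR/180 = 111177 m; at latitude φ, 1° of longitude spans that × cos φ = 103207.6 m, so Δλ = 607.64 / 103207.6 × 3600 = 21.195″.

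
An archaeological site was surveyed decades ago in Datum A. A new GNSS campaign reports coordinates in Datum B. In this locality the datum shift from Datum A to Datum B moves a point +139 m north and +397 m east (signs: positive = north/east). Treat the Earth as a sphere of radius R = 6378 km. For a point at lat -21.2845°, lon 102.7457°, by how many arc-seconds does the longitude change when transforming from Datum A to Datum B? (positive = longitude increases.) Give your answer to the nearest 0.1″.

At latitude -21.2845°, cos φ = 0.931789.
One radian of longitude at latitude φ spans R cos φ, so Δλ = ΔE / (R cos φ) = 397.0 / (6378000 × 0.931789) = 6.6802e-05 rad = 13.779″.

Δλ = 13.8″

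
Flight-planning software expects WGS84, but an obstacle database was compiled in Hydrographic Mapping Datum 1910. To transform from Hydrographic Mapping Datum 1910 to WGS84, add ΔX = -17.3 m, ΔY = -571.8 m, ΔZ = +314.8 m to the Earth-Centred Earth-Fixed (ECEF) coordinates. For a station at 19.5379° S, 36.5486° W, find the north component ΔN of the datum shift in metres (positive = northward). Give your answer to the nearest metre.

ΔN = 406 m

At φ = -19.5379°, λ = -36.5486°: sin φ = -0.334430, cos φ = 0.942420, sin λ = -0.595504, cos λ = 0.803352.
ΔN = −sin φ cos λ·ΔX − sin φ sin λ·ΔY + cos φ·ΔZ = −(-0.334430)(0.803352)(-17.3) − (-0.334430)(-0.595504)(-571.8) + (0.942420)(314.8) = 405.90 m.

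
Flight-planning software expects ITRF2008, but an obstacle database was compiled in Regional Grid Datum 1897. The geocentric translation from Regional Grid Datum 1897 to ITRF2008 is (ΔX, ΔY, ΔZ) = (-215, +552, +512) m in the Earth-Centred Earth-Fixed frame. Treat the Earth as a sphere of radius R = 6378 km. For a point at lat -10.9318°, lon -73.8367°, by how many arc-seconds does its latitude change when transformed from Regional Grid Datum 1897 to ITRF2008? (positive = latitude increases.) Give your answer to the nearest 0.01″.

sin φ = -0.189640, cos φ = 0.981854, sin λ = -0.960472, cos λ = 0.278376.
North component: ΔN = −sin φ cos λ·ΔX − sin φ sin λ·ΔY + cos φ·ΔZ = −(-0.189640)(0.278376)(-215) − (-0.189640)(-0.960472)(552) + (0.981854)(512) = 390.82 m.
1° of latitude spans πR/180 = 111317 m, so Δφ = 390.82 / 111317 × 3600 = 12.639″.

Δφ = 12.64″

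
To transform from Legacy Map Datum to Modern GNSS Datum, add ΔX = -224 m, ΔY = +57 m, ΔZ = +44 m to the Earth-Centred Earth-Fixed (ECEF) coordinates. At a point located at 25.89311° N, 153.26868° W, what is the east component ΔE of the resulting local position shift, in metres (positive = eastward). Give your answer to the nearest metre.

ΔE = -152 m

At φ = 25.89311°, λ = -153.26868°: sin φ = 0.436694, cos φ = 0.899610, sin λ = -0.449807, cos λ = -0.893126.
ΔE = −sin λ·ΔX + cos λ·ΔY = −(-0.449807)·(-224) + (-0.893126)·(57) = -151.66 m.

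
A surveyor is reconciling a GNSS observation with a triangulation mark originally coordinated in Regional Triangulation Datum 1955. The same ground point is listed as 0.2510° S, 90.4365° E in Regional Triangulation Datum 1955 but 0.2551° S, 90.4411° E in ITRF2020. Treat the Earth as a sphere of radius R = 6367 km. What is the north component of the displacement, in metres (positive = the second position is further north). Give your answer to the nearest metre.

ΔN = -456 m

Δφ = -0.2551° − -0.2510° = -0.0041°; Δλ = 90.4411° − 90.4365° = +0.0046°.
1° along a meridian = πR/180 = 111125 m.
ΔN = Δφ × 111125 = -455.6 m; ΔE = Δλ × 111125 × cos(-0.2510°) = +0.0046 × 111125 × 0.999990 = 511.2 m.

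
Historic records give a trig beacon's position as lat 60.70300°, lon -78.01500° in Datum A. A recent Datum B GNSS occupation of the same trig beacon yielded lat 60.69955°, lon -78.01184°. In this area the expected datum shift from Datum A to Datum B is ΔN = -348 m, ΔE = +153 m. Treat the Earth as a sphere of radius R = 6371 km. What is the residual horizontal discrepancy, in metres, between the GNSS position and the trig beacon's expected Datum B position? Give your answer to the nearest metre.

40 m

Observed coordinate differences: Δφ = -0.00345°, Δλ = +0.00316°.
Converting to metres (1° lat = 111195 m, cos φ = 0.489337): observed ΔN = -383.6 m, observed ΔE = 171.9 m.
Subtracting the expected shift leaves a residual of -383.6 − (-348) = -35.6 m north and 171.9 − (153) = 18.9 m east.
Residual distance = √((-35.6)² + 18.9²) = 40.3 m.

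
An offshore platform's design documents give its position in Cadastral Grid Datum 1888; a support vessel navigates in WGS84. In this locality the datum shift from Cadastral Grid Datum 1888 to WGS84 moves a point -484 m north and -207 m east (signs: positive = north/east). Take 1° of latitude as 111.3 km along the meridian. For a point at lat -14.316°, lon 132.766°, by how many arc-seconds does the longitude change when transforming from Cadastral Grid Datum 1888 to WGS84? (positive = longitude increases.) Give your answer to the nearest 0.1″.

At latitude -14.316°, cos φ = 0.968947.
1° of longitude at this latitude = 111.3 × cos φ = 107.84 km, so Δλ = -207.0 / 107843.8 = -0.0019194° = -6.910″.

Δλ = -6.9″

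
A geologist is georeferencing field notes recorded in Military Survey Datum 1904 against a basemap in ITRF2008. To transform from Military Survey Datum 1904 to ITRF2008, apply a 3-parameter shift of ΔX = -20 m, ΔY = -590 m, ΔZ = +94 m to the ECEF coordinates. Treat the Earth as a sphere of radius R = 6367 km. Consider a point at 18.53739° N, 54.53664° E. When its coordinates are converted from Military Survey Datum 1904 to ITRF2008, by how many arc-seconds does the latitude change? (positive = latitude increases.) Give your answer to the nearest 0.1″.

sin φ = 0.317923, cos φ = 0.948116, sin λ = 0.814487, cos λ = 0.580182.
North component: ΔN = −sin φ cos λ·ΔX − sin φ sin λ·ΔY + cos φ·ΔZ = −(0.317923)(0.580182)(-20) − (0.317923)(0.814487)(-590) + (0.948116)(94) = 245.59 m.
1° of latitude spans πR/180 = 111125 m, so Δφ = 245.59 / 111125 × 3600 = 7.956″.

Δφ = 8.0″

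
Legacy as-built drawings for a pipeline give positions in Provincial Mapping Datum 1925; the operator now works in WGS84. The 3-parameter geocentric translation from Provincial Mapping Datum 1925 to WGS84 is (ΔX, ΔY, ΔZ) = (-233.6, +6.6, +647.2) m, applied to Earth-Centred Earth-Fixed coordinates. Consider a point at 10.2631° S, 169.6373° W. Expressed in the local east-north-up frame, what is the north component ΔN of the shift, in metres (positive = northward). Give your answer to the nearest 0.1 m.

The local north axis is (−sin φ cos λ, −sin φ sin λ, cos φ), giving ΔN = 40.941 − 0.212 + 636.845 = 677.57 m.

ΔN = 677.6 m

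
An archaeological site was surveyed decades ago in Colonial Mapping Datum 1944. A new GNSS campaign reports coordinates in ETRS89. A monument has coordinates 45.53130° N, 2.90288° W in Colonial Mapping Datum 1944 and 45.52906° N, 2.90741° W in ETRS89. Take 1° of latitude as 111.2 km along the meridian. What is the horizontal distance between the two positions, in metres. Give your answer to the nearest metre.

Δφ = 45.52906° − 45.53130° = -0.00224°; Δλ = -2.90741° − -2.90288° = -0.00453°.
ΔN = Δφ × 111200 = -249.1 m; ΔE = Δλ × 111200 × cos(45.53130°) = -0.00453 × 111200 × 0.700520 = -352.9 m.
Distance = √(ΔE² + ΔN²) = √((-352.9)² + (-249.1)²) = 431.9 m.

432 m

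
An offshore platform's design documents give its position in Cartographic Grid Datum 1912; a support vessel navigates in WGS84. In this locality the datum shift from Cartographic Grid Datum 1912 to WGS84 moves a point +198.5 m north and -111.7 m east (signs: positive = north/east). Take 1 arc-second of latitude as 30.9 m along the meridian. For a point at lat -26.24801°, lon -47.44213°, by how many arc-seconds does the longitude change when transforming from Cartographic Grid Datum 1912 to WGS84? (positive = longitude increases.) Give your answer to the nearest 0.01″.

At latitude -26.24801°, cos φ = 0.896888.
1″ of longitude at this latitude = 30.90 × cos φ = 27.7138 m, so Δλ = -111.7 / 27.7138 = -4.030″.

Δλ = -4.03″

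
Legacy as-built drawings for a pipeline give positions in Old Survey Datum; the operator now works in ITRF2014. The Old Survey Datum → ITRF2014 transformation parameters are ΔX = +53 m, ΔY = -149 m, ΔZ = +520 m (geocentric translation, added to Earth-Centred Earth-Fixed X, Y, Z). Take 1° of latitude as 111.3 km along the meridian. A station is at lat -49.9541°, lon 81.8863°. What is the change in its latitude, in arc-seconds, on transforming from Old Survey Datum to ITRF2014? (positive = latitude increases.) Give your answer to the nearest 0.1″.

sin φ = -0.765529, cos φ = 0.643401, sin λ = 0.989990, cos λ = 0.141138.
North component: ΔN = −sin φ cos λ·ΔX − sin φ sin λ·ΔY + cos φ·ΔZ = −(-0.765529)(0.141138)(53) − (-0.765529)(0.989990)(-149) + (0.643401)(520) = 227.37 m.
1° of latitude spans 111300 m, so Δφ = 227.37 / 111300 × 3600 = 7.354″.

Δφ = 7.4″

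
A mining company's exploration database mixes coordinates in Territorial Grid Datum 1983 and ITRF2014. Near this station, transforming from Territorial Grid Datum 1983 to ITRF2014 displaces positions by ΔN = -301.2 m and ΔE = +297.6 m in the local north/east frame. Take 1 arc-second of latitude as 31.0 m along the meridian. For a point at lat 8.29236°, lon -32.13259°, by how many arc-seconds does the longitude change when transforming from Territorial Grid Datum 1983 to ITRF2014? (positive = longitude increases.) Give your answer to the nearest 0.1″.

Δλ = 9.7″

At latitude 8.29236°, cos φ = 0.989545.
1″ of longitude at this latitude = 31.00 × cos φ = 30.6759 m, so Δλ = 297.6 / 30.6759 = 9.701″.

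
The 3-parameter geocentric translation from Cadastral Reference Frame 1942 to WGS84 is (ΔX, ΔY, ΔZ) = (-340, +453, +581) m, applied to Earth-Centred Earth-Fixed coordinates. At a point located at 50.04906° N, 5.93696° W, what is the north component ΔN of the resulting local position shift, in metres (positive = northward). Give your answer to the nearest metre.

The local north axis is (−sin φ cos λ, −sin φ sin λ, cos φ), giving ΔN = 259.244 + 35.919 + 373.078 = 668.24 m.

ΔN = 668 m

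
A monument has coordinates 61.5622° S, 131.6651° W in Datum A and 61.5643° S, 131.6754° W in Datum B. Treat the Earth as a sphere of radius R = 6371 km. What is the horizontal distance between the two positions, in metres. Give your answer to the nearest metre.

593 m

Δφ = -61.5643° − -61.5622° = -0.0021°; Δλ = -131.6754° − -131.6651° = -0.0103°.
1° along a meridian = πR/180 = 111195 m.
ΔN = Δφ × 111195 = -233.5 m; ΔE = Δλ × 111195 × cos(-61.5622°) = -0.0103 × 111195 × 0.476204 = -545.4 m.
Distance = √(ΔE² + ΔN²) = √((-545.4)² + (-233.5)²) = 593.3 m.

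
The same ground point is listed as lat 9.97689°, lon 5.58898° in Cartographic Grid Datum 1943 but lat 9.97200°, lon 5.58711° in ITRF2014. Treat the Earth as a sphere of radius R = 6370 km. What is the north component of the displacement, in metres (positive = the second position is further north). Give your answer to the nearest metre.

ΔN = -544 m

Δφ = 9.97200° − 9.97689° = -0.00489°; Δλ = 5.58711° − 5.58898° = -0.00187°.
1° along a meridian = πR/180 = 111177 m.
ΔN = Δφ × 111177 = -543.7 m; ΔE = Δλ × 111177 × cos(9.97689°) = -0.00187 × 111177 × 0.984878 = -204.8 m.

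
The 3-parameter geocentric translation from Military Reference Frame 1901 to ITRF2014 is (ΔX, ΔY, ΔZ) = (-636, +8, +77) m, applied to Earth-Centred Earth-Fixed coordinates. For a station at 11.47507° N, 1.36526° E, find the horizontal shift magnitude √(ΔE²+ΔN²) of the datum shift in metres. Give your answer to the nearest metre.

The local east axis at (φ, λ) is (−sin λ, cos λ, 0), so ΔE = −sin(1.36526°)·(-636) + cos(1.36526°)·8 = 23.15 m.
The local north axis is (−sin φ cos λ, −sin φ sin λ, cos φ), giving ΔN = 126.491 − 0.038 + 75.461 = 201.91 m.
Horizontal magnitude = √(ΔE² + ΔN²) = √(23.15² + 201.91²) = 203.24 m.

203 m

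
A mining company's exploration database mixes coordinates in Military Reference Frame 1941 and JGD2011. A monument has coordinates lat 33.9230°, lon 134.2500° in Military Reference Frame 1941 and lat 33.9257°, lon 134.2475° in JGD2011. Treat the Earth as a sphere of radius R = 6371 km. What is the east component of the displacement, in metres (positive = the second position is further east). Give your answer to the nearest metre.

Δφ = 33.9257° − 33.9230° = +0.0027°; Δλ = 134.2475° − 134.2500° = -0.0025°.
1° along a meridian = πR/180 = 111195 m.
ΔN = Δφ × 111195 = 300.2 m; ΔE = Δλ × 111195 × cos(33.9230°) = -0.0025 × 111195 × 0.829788 = -230.7 m.

ΔE = -231 m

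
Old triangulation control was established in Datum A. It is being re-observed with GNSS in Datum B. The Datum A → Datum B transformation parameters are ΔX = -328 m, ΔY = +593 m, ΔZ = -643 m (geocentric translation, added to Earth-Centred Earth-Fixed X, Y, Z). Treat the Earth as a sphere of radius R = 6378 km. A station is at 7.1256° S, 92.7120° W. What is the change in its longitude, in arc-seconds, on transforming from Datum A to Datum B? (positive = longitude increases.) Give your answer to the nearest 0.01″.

Δλ = -11.59″

sin φ = -0.124045, cos φ = 0.992277, sin λ = -0.998880, cos λ = -0.047316.
East component: ΔE = −sin λ·ΔX + cos λ·ΔY = −(-0.998880)(-328) + (-0.047316)(593) = -355.69 m.
1° of latitude spans πR/180 = 111317 m; at latitude φ, 1° of longitude spans that × cos φ = 110457.4 m, so Δλ = -355.69 / 110457.4 × 3600 = -11.593″.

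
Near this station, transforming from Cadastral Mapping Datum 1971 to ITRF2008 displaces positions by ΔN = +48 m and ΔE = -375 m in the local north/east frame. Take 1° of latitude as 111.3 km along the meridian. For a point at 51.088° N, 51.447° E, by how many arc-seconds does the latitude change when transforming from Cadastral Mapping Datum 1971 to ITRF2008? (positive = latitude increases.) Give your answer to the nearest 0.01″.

Δφ = 1.55″

1° of latitude = 111.3 km, so Δφ = 48.0 / 111300 = 0.0004313° = 1.553″.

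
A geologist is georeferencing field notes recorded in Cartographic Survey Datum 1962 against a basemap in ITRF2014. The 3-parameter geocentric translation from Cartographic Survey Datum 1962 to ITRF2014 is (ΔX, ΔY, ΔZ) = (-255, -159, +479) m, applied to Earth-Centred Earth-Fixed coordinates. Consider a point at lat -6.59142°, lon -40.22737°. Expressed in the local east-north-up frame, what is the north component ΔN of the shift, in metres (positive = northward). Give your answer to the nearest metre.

The local north axis is (−sin φ cos λ, −sin φ sin λ, cos φ), giving ΔN = -22.348 + 11.787 + 475.834 = 465.27 m.

ΔN = 465 m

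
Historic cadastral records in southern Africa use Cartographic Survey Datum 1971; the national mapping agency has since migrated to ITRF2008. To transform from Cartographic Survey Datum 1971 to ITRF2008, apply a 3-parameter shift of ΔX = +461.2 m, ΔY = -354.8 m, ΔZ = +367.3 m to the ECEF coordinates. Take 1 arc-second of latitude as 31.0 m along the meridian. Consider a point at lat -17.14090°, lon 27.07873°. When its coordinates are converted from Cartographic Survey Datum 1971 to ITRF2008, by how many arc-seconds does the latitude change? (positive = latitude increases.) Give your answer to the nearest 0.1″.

sin φ = -0.294723, cos φ = 0.955583, sin λ = 0.455214, cos λ = 0.890382.
North component: ΔN = −sin φ cos λ·ΔX − sin φ sin λ·ΔY + cos φ·ΔZ = −(-0.294723)(0.890382)(461.2) − (-0.294723)(0.455214)(-354.8) + (0.955583)(367.3) = 424.41 m.
1° of latitude spans 3600 × 31.00 = 111600 m, so Δφ = 424.41 / 111600 × 3600 = 13.691″.

Δφ = 13.7″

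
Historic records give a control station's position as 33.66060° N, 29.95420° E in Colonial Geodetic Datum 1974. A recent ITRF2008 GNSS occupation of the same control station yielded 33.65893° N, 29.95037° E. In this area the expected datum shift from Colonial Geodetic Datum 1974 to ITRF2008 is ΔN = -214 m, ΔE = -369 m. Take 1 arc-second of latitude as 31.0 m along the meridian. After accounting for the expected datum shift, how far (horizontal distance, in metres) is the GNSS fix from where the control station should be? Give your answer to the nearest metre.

Observed coordinate differences: Δφ = -0.00167°, Δλ = -0.00383°.
Converting to metres (1° lat = 111600 m, cos φ = 0.832335): observed ΔN = -186.4 m, observed ΔE = -355.8 m.
Subtracting the expected shift leaves a residual of -186.4 − (-214) = 27.6 m north and -355.8 − (-369) = 13.2 m east.
Residual distance = √(27.6² + 13.2²) = 30.6 m.

31 m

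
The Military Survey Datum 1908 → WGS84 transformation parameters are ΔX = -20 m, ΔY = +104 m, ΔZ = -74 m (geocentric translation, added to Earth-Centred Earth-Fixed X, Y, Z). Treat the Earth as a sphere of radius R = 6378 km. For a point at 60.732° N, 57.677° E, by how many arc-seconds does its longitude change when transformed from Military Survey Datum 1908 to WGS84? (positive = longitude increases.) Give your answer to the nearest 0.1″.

sin φ = 0.872342, cos φ = 0.488895, sin λ = 0.845047, cos λ = 0.534692.
East component: ΔE = −sin λ·ΔX + cos λ·ΔY = −(0.845047)(-20) + (0.534692)(104) = 72.51 m.
1° of latitude spans πR/180 = 111317 m; at latitude φ, 1° of longitude spans that × cos φ = 54422.4 m, so Δλ = 72.51 / 54422.4 × 3600 = 4.796″.

Δλ = 4.8″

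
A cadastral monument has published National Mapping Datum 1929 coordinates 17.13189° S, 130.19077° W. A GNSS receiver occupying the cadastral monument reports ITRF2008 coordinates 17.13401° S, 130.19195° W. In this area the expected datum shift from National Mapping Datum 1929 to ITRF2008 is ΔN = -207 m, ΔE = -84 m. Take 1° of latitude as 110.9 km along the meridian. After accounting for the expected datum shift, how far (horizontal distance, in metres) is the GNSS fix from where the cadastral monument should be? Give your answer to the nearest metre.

Observed coordinate differences: Δφ = -0.00212°, Δλ = -0.00118°.
Converting to metres (1° lat = 110900 m, cos φ = 0.955629): observed ΔN = -235.1 m, observed ΔE = -125.1 m.
Subtracting the expected shift leaves a residual of -235.1 − (-207) = -28.1 m north and -125.1 − (-84) = -41.1 m east.
Residual distance = √((-28.1)² + (-41.1)²) = 49.8 m.

50 m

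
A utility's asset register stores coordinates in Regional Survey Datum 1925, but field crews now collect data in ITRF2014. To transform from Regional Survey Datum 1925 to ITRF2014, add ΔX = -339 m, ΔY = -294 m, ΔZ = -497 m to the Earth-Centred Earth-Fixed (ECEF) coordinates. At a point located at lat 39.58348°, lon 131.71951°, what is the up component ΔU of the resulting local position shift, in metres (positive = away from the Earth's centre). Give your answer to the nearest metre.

ΔU = -312 m

At φ = 39.58348°, λ = 131.71951°: sin φ = 0.637202, cos φ = 0.770697, sin λ = 0.746412, cos λ = -0.665485.
ΔU = cos φ cos λ·ΔX + cos φ sin λ·ΔY + sin φ·ΔZ = (0.770697)(-0.665485)(-339) + (0.770697)(0.746412)(-294) + (0.637202)(-497) = -311.95 m.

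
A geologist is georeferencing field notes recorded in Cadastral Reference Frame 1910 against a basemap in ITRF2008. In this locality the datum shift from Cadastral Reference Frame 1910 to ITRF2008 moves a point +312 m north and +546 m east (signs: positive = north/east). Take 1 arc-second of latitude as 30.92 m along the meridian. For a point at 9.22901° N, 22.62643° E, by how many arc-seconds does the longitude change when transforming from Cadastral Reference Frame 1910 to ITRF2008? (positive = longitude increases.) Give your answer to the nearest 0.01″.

Δλ = 17.89″

At latitude 9.22901°, cos φ = 0.987055.
1″ of longitude at this latitude = 30.92 × cos φ = 30.5197 m, so Δλ = 546.0 / 30.5197 = 17.890″.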